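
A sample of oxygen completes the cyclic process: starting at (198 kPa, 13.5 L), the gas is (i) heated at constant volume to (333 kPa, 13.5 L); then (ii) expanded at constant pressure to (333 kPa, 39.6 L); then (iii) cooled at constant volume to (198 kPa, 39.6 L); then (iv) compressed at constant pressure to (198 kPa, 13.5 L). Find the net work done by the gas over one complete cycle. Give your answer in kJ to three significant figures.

Constant-volume legs do no work.
W(ii) = (333)(39.6 − 13.5) = 8691 J; W(iv) = (198)(13.5 − 39.6) = -5168 J.
W_net = 8691 − 5168 = 3524 J (the clockwise enclosed area).

W_net ≈ 3.52 kJ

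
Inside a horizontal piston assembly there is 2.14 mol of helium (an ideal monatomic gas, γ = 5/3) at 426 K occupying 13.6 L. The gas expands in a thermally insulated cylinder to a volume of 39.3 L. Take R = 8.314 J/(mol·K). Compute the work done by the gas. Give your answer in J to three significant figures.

W ≈ 5770 J

Adiabatic: TV^(γ−1) = const with γ = 5/3.
T₂ = T₁ (V₁/V₂)^(γ−1) = 426 × (13.6/39.3)^0.667 = 426 × 0.4929 = 210 K.
W_by = nCᵥ(T₁ − T₂) = (2.14)(12.47)(426 − 210) = 5765 J.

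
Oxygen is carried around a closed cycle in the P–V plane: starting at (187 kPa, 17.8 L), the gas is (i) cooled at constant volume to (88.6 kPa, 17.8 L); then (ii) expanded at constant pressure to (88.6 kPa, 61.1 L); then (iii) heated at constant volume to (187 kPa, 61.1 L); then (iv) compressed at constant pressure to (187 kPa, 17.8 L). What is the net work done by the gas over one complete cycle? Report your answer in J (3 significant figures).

W_net ≈ -4260 J

Constant-volume legs do no work.
W(ii) = (88.6)(61.1 − 17.8) = 3836 J; W(iv) = (187)(17.8 − 61.1) = -8097 J.
W_net = 3836 − 8097 = -4261 J (the counter-clockwise enclosed area).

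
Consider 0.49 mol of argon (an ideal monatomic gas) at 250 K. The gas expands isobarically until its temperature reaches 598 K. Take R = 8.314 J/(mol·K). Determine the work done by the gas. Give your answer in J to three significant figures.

Isobaric: W = P ΔV = nR ΔT.
W = (0.49)(8.314)(598 − 250) = 1418 J.

W ≈ 1420 J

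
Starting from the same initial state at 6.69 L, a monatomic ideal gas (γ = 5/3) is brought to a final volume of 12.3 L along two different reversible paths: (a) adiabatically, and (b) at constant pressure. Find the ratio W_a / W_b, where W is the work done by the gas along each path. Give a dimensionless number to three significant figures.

Path (a) adiabatic: W = P₁V₁(1 − (V₁/V₂)^(γ−1))/(γ−1) → W_a/(P₁V₁) = 0.5005.
Path (b) isobaric: W = P₁(V₂ − V₁) → W_b/(P₁V₁) = 0.8386.
W_a / W_b = 0.5005 / 0.8386 = 0.5969.

W_a / W_b ≈ 0.597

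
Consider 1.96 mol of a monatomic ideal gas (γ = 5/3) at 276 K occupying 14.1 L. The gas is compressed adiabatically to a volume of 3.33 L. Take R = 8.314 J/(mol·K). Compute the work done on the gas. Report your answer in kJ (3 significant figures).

W ≈ 10.9 kJ

Adiabatic: TV^(γ−1) = const with γ = 5/3.
T₂ = T₁ (V₁/V₂)^(γ−1) = 276 × (14.1/3.33)^0.667 = 276 × 2.617 = 722.4 K.
W_by = nCᵥ(T₁ − T₂) = (1.96)(12.47)(276 − 722.4) = -10911 J.
Work on gas = −W_by = 10911 J.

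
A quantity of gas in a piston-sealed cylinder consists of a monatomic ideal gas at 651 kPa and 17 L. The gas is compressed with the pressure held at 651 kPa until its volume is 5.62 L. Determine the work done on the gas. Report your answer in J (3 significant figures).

W ≈ 7410 J

Isobaric: W = P ΔV.
W = (651 kPa)(5.62 − 17 L) = (651)(-11.38) = -7408 J.
Work on gas = −W_by = 7408 J.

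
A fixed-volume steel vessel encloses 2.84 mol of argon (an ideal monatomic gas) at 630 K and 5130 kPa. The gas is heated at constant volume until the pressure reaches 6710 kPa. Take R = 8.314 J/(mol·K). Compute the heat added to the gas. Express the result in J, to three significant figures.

Q ≈ 6870 J

Constant volume ⇒ W = 0, so Q = ΔU = nCᵥΔT with Cᵥ = 3R/2 = 12.47 J/(mol·K).
At constant V, T₂/T₁ = P₂/P₁ ⇒ ΔT = T₁(P₂/P₁ − 1) = 630·(6710/5130 − 1) = 194 K.
ΔU = (2.84)(12.47)(194) = 6872 J.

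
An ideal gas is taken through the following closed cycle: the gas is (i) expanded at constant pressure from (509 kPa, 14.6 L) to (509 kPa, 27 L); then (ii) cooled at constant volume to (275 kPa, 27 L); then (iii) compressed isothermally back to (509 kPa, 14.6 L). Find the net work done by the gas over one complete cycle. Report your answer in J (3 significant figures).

Leg (i): W = PΔV = (509)(27 − 14.6) = 6312 J.
Leg (ii): W = 0.
Leg (iii): W = PᵢVᵢ ln(V_f/Vᵢ) = (7425) ln(14.6/27) = -4565 J.
W_net = 6312 − 4565 = 1747 J.

W_net ≈ 1750 J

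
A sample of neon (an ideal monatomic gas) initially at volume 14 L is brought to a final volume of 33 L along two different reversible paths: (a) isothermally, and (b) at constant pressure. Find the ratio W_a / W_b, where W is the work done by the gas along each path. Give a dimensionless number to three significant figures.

W_a / W_b ≈ 0.632

Path (a) isothermal: W = P₁V₁ ln(V₂/V₁) → W_a/(P₁V₁) = 0.8575.
Path (b) isobaric: W = P₁(V₂ − V₁) → W_b/(P₁V₁) = 1.357.
W_a / W_b = 0.8575 / 1.357 = 0.6318.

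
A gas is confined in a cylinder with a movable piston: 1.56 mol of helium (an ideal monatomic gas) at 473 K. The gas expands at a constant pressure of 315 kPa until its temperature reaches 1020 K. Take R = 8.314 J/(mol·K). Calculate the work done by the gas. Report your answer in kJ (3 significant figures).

W ≈ 7.09 kJ

Isobaric: W = P ΔV = nR ΔT.
W = (1.56)(8.314)(1020 − 473) = 7095 J.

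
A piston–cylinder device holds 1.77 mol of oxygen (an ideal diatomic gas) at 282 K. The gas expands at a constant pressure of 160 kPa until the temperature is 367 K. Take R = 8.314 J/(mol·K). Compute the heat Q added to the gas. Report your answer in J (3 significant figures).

Q ≈ 4380 J

Isobaric: W = nRΔT = (1.77)(8.314)(85) = 1251 J.
ΔU = nCᵥΔT with Cᵥ = 5R/2: ΔU = (1.77)(20.79)(85) = 3127 J.
Q = ΔU + W = 3127 + 1251 = 4378 J.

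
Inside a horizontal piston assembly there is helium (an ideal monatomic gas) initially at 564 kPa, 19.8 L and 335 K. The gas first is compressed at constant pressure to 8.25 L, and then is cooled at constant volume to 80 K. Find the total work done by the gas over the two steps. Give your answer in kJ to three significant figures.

Step 1 (isobaric): W = PΔV = (564 kPa)(8.25 − 19.8 L) = -6514 J.
Step 2 (isochoric): W = 0 (constant volume).
W_total = -6514 + 0 = -6514 J.

W_total ≈ -6.51 kJ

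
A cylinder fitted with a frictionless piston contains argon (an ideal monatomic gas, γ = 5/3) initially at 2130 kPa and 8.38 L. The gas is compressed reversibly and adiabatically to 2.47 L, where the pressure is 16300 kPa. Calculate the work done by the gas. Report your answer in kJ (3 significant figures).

W ≈ -33.6 kJ

Adiabatic: W = (P₁V₁ − P₂V₂)/(γ − 1) with γ = 5/3.
P₁V₁ = 17849 J, P₂V₂ = 40261 J.
W = (17849 − 40261) / 0.6667 = -33617 J.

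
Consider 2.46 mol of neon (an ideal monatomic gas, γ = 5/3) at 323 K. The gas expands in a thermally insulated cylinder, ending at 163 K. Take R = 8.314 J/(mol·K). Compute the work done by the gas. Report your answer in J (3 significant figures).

W ≈ 4910 J

Adiabatic ⇒ Q = 0, so W_by = −ΔU = nCᵥ(T₁ − T₂).
Cᵥ = 3R/2 = 12.47 J/(mol·K).
W = (2.46)(12.47)(323 − 163) = 4909 J.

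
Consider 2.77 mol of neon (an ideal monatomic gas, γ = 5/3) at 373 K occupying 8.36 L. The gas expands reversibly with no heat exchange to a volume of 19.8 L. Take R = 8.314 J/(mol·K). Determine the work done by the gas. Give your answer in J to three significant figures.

Adiabatic: TV^(γ−1) = const with γ = 5/3.
T₂ = T₁ (V₁/V₂)^(γ−1) = 373 × (8.36/19.8)^0.667 = 373 × 0.5628 = 209.9 K.
W_by = nCᵥ(T₁ − T₂) = (2.77)(12.47)(373 − 209.9) = 5633 J.

W ≈ 5630 J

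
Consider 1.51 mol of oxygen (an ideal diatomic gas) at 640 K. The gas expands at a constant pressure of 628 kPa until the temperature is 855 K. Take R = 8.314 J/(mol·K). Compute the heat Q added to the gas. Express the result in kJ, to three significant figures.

Q ≈ 9.45 kJ

Isobaric: W = nRΔT = (1.51)(8.314)(215) = 2699 J.
ΔU = nCᵥΔT with Cᵥ = 5R/2: ΔU = (1.51)(20.79)(215) = 6748 J.
Q = ΔU + W = 6748 + 2699 = 9447 J.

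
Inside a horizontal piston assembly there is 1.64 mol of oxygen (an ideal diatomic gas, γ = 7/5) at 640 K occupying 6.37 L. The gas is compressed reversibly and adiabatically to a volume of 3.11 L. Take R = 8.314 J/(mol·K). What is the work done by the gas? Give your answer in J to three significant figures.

Adiabatic: TV^(γ−1) = const with γ = 7/5.
T₂ = T₁ (V₁/V₂)^(γ−1) = 640 × (6.37/3.11)^0.4 = 640 × 1.332 = 852.6 K.
W_by = nCᵥ(T₁ − T₂) = (1.64)(20.79)(640 − 852.6) = -7246 J.

W ≈ -7250 J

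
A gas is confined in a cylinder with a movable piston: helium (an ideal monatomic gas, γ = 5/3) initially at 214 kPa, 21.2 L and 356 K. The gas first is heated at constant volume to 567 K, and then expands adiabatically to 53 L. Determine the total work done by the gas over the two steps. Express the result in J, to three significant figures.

W_total ≈ 4950 J

Step 1 (isochoric): W = 0 (constant volume).
After step 1: P = 340.8 kPa (V unchanged).
Step 2 (adiabatic): W = (P₁V₁ − P₂V₂)/(γ−1) = (7226 − 3923)/0.667 = 4955 J.
W_total = 0 + 4955 = 4955 J.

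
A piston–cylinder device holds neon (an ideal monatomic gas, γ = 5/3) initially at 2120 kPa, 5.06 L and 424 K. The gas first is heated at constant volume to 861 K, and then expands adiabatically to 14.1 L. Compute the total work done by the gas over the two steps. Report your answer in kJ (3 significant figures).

Step 1 (isochoric): W = 0 (constant volume).
After step 1: P = 4305 kPa (V unchanged).
Step 2 (adiabatic): W = (P₁V₁ − P₂V₂)/(γ−1) = (21783 − 11000)/0.667 = 16174 J.
W_total = 0 + 16174 = 16174 J.

W_total ≈ 16.2 kJ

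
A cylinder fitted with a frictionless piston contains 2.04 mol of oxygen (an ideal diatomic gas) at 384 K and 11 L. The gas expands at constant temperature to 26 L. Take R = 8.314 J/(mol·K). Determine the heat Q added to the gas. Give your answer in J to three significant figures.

Q ≈ 5600 J

Isothermal ⇒ ΔU = 0, so Q = W = nRT ln(V₂/V₁).
Q = (2.04)(8.314)(384) ln(26/11) = 6513 × 0.8602 = 5602 J.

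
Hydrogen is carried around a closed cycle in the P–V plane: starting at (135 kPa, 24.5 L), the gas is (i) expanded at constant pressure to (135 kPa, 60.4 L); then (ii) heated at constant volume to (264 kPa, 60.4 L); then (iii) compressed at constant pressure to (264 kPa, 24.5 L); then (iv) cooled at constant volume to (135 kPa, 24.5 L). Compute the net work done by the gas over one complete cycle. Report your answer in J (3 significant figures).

W_net ≈ -4630 J

Constant-volume legs do no work.
W(i) = (135)(60.4 − 24.5) = 4846 J; W(iii) = (264)(24.5 − 60.4) = -9478 J.
W_net = 4846 − 9478 = -4631 J (the counter-clockwise enclosed area).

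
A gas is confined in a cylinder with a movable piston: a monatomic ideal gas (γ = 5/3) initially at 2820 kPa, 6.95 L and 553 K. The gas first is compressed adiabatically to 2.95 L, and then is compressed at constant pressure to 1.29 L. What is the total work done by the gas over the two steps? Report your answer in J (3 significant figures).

Step 1 (adiabatic): W = (P₁V₁ − P₂V₂)/(γ−1) = (19599 − 34701)/0.667 = -22653 J.
After step 1: P = 11763 kPa, V = 2.95 L, T = 979.1 K.
Step 2 (isobaric): W = PΔV = (11763 kPa)(1.29 − 2.95 L) = -19527 J.
W_total = -22653 − 19527 = -42180 J.

W_total ≈ -42200 J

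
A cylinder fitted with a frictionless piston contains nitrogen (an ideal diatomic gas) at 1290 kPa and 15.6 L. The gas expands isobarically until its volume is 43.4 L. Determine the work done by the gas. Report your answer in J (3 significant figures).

W ≈ 35900 J

Isobaric: W = P ΔV.
W = (1290 kPa)(43.4 − 15.6 L) = (1290)(27.8) = 35862 J.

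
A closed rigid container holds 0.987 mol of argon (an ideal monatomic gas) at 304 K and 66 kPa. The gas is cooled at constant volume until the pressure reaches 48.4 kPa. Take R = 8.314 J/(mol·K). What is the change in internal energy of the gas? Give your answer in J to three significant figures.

ΔU ≈ -998 J

Constant volume ⇒ W = 0, so Q = ΔU = nCᵥΔT with Cᵥ = 3R/2 = 12.47 J/(mol·K).
At constant V, T₂/T₁ = P₂/P₁ ⇒ ΔT = T₁(P₂/P₁ − 1) = 304·(48.4/66 − 1) = -81.07 K.
ΔU = (0.987)(12.47)(-81.07) = -997.8 J.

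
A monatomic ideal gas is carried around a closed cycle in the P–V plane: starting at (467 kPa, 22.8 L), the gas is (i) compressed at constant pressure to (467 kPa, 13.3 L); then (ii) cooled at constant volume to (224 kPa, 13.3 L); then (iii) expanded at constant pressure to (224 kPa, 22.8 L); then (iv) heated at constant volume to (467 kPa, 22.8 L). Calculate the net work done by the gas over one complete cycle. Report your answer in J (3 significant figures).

Constant-volume legs do no work.
W(i) = (467)(13.3 − 22.8) = -4436 J; W(iii) = (224)(22.8 − 13.3) = 2128 J.
W_net = -4436 + 2128 = -2308 J (the counter-clockwise enclosed area).

W_net ≈ -2310 J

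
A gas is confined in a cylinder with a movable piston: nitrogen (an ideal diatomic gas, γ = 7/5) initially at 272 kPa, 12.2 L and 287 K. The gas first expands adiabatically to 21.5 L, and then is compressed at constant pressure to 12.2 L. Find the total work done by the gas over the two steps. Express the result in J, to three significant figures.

W_total ≈ 538 J

Step 1 (adiabatic): W = (P₁V₁ − P₂V₂)/(γ−1) = (3318 − 2645)/0.4 = 1682 J.
After step 1: P = 123 kPa, V = 21.5 L, T = 228.8 K.
Step 2 (isobaric): W = PΔV = (123 kPa)(12.2 − 21.5 L) = -1144 J.
W_total = 1682 − 1144 = 538.1 J.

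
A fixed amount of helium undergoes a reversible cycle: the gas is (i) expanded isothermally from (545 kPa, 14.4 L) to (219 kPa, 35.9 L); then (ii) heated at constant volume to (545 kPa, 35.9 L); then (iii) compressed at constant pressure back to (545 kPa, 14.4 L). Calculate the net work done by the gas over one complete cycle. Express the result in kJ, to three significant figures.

W_net ≈ -4.55 kJ

Leg (i): W = PᵢVᵢ ln(V_f/Vᵢ) = (7848) ln(35.9/14.4) = 7169 J.
Leg (ii): W = 0.
Leg (iii): W = PΔV = (545)(14.4 − 35.9) = -11718 J.
W_net = 7169 − 11718 = -4548 J.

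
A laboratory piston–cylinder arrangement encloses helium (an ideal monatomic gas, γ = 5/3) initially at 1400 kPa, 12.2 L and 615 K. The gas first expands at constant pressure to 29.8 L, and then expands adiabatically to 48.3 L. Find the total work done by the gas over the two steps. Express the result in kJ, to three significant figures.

W_total ≈ 41.9 kJ

Step 1 (isobaric): W = PΔV = (1400 kPa)(29.8 − 12.2 L) = 24640 J.
After step 1: P = 1400 kPa, V = 29.8 L, T = 1502 K.
Step 2 (adiabatic): W = (P₁V₁ − P₂V₂)/(γ−1) = (41720 − 30236)/0.667 = 17226 J.
W_total = 24640 + 17226 = 41866 J.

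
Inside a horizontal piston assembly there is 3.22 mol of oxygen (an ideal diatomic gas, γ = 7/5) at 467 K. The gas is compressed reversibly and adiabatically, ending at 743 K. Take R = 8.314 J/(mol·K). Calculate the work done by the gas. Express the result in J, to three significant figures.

Adiabatic ⇒ Q = 0, so W_by = −ΔU = nCᵥ(T₁ − T₂).
Cᵥ = 5R/2 = 20.79 J/(mol·K).
W = (3.22)(20.79)(467 − 743) = -18472 J.

W ≈ -18500 J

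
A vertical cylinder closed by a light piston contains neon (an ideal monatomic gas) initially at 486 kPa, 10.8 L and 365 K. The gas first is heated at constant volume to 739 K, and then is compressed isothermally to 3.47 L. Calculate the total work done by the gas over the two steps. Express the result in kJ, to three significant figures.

W_total ≈ -12.1 kJ

Step 1 (isochoric): W = 0 (constant volume).
After step 1: P = 984 kPa (V unchanged).
Step 2 (isothermal): W = P₁V₁ ln(V₂/V₁) = (10627) ln(3.47/10.8) = -12066 J.
W_total = 0 − 12066 = -12066 J.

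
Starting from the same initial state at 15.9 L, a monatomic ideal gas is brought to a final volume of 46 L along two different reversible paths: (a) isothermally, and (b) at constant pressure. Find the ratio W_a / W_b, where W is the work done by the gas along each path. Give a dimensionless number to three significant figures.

Path (a) isothermal: W = P₁V₁ ln(V₂/V₁) → W_a/(P₁V₁) = 1.062.
Path (b) isobaric: W = P₁(V₂ − V₁) → W_b/(P₁V₁) = 1.893.
W_a / W_b = 1.062 / 1.893 = 0.5612.

W_a / W_b ≈ 0.561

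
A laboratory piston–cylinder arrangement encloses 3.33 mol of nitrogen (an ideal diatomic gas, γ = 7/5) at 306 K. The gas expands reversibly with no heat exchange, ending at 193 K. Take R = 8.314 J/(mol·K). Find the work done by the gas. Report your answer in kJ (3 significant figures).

Adiabatic ⇒ Q = 0, so W_by = −ΔU = nCᵥ(T₁ − T₂).
Cᵥ = 5R/2 = 20.79 J/(mol·K).
W = (3.33)(20.79)(306 − 193) = 7821 J.

W ≈ 7.82 kJ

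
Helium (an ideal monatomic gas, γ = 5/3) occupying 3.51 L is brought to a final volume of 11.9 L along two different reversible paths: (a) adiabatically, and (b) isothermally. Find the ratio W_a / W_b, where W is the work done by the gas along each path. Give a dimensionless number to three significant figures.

W_a / W_b ≈ 0.684

Path (a) adiabatic: W = P₁V₁(1 − (V₁/V₂)^(γ−1))/(γ−1) → W_a/(P₁V₁) = 0.8353.
Path (b) isothermal: W = P₁V₁ ln(V₂/V₁) → W_b/(P₁V₁) = 1.221.
W_a / W_b = 0.8353 / 1.221 = 0.6842.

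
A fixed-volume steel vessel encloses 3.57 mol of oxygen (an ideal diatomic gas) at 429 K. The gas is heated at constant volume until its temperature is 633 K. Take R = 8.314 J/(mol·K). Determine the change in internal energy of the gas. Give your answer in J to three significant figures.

Constant volume ⇒ W = 0, so Q = ΔU = nCᵥΔT with Cᵥ = 5R/2 = 20.79 J/(mol·K).
ΔU = (3.57)(20.79)(633 − 429) = 15137 J.

ΔU ≈ 15100 J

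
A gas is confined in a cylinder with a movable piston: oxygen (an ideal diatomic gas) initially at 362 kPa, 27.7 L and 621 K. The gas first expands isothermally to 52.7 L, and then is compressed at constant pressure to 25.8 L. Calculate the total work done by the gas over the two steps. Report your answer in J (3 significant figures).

W_total ≈ 1330 J

Step 1 (isothermal): W = P₁V₁ ln(V₂/V₁) = (10027) ln(52.7/27.7) = 6449 J.
After step 1: P = 190.3 kPa, V = 52.7 L, T = 621 K.
Step 2 (isobaric): W = PΔV = (190.3 kPa)(25.8 − 52.7 L) = -5118 J.
W_total = 6449 − 5118 = 1331 J.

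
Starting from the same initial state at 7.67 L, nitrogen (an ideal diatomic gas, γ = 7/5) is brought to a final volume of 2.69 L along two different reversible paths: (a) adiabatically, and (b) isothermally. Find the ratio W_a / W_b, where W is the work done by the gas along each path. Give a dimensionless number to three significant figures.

W_a / W_b ≈ 1.24

Path (a) adiabatic: W = P₁V₁(1 − (V₁/V₂)^(γ−1))/(γ−1) → W_a/(P₁V₁) = -1.302.
Path (b) isothermal: W = P₁V₁ ln(V₂/V₁) → W_b/(P₁V₁) = -1.048.
W_a / W_b = -1.302 / -1.048 = 1.242.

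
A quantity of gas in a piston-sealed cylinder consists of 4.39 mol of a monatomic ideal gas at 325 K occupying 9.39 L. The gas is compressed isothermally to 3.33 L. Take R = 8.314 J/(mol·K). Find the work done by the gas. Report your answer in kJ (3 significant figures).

Isothermal: W = nRT ln(V₂/V₁).
W = (4.39)(8.314)(325) × ln(3.33/9.39)
  = 11862 × -1.037
W_by_gas = -12297 J.

W ≈ -12.3 kJ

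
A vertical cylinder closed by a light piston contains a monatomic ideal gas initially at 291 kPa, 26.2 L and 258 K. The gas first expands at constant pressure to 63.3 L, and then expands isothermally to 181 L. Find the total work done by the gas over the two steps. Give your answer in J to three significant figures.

Step 1 (isobaric): W = PΔV = (291 kPa)(63.3 − 26.2 L) = 10796 J.
After step 1: P = 291 kPa, V = 63.3 L, T = 623.3 K.
Step 2 (isothermal): W = P₁V₁ ln(V₂/V₁) = (18420) ln(181/63.3) = 19353 J.
W_total = 10796 + 19353 = 30149 J.

W_total ≈ 30100 J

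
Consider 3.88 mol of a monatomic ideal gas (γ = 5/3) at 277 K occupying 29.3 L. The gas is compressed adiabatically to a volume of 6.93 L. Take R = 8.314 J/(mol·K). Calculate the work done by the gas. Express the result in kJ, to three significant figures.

W ≈ -21.6 kJ

Adiabatic: TV^(γ−1) = const with γ = 5/3.
T₂ = T₁ (V₁/V₂)^(γ−1) = 277 × (29.3/6.93)^0.667 = 277 × 2.615 = 724.3 K.
W_by = nCᵥ(T₁ − T₂) = (3.88)(12.47)(277 − 724.3) = -21642 J.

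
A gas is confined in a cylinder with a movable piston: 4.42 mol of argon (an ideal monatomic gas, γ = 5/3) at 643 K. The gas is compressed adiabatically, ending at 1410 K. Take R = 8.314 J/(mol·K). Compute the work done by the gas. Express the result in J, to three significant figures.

W ≈ -42300 J

Adiabatic ⇒ Q = 0, so W_by = −ΔU = nCᵥ(T₁ − T₂).
Cᵥ = 3R/2 = 12.47 J/(mol·K).
W = (4.42)(12.47)(643 − 1410) = -42278 J.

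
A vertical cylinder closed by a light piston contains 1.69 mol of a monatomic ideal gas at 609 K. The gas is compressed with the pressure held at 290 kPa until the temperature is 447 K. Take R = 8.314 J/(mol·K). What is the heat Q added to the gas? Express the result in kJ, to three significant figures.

Q ≈ -5.69 kJ

Isobaric: W = nRΔT = (1.69)(8.314)(-162) = -2276 J.
ΔU = nCᵥΔT with Cᵥ = 3R/2: ΔU = (1.69)(12.47)(-162) = -3414 J.
Q = ΔU + W = -3414 − 2276 = -5691 J.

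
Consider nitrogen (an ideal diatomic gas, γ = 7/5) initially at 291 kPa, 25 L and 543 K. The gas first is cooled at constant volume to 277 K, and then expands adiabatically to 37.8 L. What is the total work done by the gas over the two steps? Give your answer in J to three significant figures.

Step 1 (isochoric): W = 0 (constant volume).
After step 1: P = 148.4 kPa (V unchanged).
Step 2 (adiabatic): W = (P₁V₁ − P₂V₂)/(γ−1) = (3711 − 3146)/0.4 = 1414 J.
W_total = 0 + 1414 = 1414 J.

W_total ≈ 1410 J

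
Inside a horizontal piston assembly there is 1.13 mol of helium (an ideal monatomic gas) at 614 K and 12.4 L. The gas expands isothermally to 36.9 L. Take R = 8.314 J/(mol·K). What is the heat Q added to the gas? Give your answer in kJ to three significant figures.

Q ≈ 6.29 kJ

Isothermal ⇒ ΔU = 0, so Q = W = nRT ln(V₂/V₁).
Q = (1.13)(8.314)(614) ln(36.9/12.4) = 5768 × 1.091 = 6291 J.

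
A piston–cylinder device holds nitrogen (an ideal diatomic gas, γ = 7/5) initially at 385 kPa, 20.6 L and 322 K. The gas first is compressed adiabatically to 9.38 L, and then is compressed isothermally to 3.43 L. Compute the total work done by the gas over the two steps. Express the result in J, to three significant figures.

W_total ≈ -18300 J

Step 1 (adiabatic): W = (P₁V₁ − P₂V₂)/(γ−1) = (7931 − 10864)/0.4 = -7333 J.
After step 1: P = 1158 kPa, V = 9.38 L, T = 441.1 K.
Step 2 (isothermal): W = P₁V₁ ln(V₂/V₁) = (10864) ln(3.43/9.38) = -10929 J.
W_total = -7333 − 10929 = -18262 J.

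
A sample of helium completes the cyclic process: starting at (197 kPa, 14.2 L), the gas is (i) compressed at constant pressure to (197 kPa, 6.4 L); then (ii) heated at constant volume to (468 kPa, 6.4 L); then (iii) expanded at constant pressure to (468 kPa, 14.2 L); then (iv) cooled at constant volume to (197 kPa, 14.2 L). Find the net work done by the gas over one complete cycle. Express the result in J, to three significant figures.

W_net ≈ 2110 J

Constant-volume legs do no work.
W(i) = (197)(6.4 − 14.2) = -1537 J; W(iii) = (468)(14.2 − 6.4) = 3650 J.
W_net = -1537 + 3650 = 2114 J (the clockwise enclosed area).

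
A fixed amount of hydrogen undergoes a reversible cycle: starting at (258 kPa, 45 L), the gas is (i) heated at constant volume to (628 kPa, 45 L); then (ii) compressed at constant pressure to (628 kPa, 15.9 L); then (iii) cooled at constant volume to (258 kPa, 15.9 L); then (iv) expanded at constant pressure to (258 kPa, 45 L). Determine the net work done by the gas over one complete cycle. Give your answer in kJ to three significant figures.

Constant-volume legs do no work.
W(ii) = (628)(15.9 − 45) = -18275 J; W(iv) = (258)(45 − 15.9) = 7508 J.
W_net = -18275 + 7508 = -10767 J (the counter-clockwise enclosed area).

W_net ≈ -10.8 kJ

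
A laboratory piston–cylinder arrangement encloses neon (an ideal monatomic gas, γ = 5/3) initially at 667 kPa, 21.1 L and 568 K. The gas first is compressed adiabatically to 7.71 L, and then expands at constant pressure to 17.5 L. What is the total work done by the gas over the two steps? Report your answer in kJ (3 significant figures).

W_total ≈ 14.8 kJ

Step 1 (adiabatic): W = (P₁V₁ − P₂V₂)/(γ−1) = (14074 − 27536)/0.667 = -20193 J.
After step 1: P = 3571 kPa, V = 7.71 L, T = 1111 K.
Step 2 (isobaric): W = PΔV = (3571 kPa)(17.5 − 7.71 L) = 34964 J.
W_total = -20193 + 34964 = 14771 J.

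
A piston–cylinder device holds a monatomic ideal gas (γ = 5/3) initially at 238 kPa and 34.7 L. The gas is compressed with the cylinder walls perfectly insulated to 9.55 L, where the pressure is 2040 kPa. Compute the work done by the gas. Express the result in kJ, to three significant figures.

Adiabatic: W = (P₁V₁ − P₂V₂)/(γ − 1) with γ = 5/3.
P₁V₁ = 8259 J, P₂V₂ = 19482 J.
W = (8259 − 19482) / 0.6667 = -16835 J.

W ≈ -16.8 kJ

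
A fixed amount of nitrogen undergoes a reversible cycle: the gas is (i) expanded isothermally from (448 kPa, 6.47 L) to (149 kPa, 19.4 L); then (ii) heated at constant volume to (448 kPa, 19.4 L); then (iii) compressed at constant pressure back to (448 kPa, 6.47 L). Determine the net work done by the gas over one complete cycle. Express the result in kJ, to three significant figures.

Leg (i): W = PᵢVᵢ ln(V_f/Vᵢ) = (2899) ln(19.4/6.47) = 3183 J.
Leg (ii): W = 0.
Leg (iii): W = PΔV = (448)(6.47 − 19.4) = -5793 J.
W_net = 3183 − 5793 = -2610 J.

W_net ≈ -2.61 kJ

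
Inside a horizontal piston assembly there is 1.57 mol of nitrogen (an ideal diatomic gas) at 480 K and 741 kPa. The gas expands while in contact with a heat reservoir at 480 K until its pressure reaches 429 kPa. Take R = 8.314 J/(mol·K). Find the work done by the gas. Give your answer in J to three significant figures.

Isothermal process: W = nRT ln(V₂/V₁) = nRT ln(P₁/P₂).
W = (1.57)(8.314)(480) × ln(741/429)
  = 6265 × ln(1.727) = 6265 × 0.5465
W_by_gas = 3424 J.

W ≈ 3420 J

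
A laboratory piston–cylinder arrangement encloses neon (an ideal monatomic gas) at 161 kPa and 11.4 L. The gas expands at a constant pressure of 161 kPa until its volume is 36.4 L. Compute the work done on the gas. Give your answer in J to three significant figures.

Isobaric: W = P ΔV.
W = (161 kPa)(36.4 − 11.4 L) = (161)(25) = 4025 J.
Work on gas = −W_by = -4025 J.

W ≈ -4020 J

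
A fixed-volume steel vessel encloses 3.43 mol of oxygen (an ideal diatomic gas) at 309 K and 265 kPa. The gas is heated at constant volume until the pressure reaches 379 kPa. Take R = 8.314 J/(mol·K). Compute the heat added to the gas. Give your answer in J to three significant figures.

Constant volume ⇒ W = 0, so Q = ΔU = nCᵥΔT with Cᵥ = 5R/2 = 20.79 J/(mol·K).
At constant V, T₂/T₁ = P₂/P₁ ⇒ ΔT = T₁(P₂/P₁ − 1) = 309·(379/265 − 1) = 132.9 K.
ΔU = (3.43)(20.79)(132.9) = 9477 J.

Q ≈ 9480 J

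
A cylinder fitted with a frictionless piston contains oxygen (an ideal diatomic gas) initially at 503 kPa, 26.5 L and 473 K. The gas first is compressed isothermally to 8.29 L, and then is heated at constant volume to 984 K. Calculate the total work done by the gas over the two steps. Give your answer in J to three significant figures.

W_total ≈ -15500 J

Step 1 (isothermal): W = P₁V₁ ln(V₂/V₁) = (13330) ln(8.29/26.5) = -15490 J.
Step 2 (isochoric): W = 0 (constant volume).
W_total = -15490 + 0 = -15490 J.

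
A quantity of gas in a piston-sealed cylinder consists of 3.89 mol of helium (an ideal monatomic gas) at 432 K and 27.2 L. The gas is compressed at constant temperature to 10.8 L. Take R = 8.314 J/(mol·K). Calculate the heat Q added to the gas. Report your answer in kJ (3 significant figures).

Q ≈ -12.9 kJ

Isothermal ⇒ ΔU = 0, so Q = W = nRT ln(V₂/V₁).
Q = (3.89)(8.314)(432) ln(10.8/27.2) = 13972 × -0.9237 = -12905 J.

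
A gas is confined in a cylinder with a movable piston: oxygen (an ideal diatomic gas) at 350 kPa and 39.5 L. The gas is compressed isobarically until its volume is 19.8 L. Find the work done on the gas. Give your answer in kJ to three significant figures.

Isobaric: W = P ΔV.
W = (350 kPa)(19.8 − 39.5 L) = (350)(-19.7) = -6895 J.
Work on gas = −W_by = 6895 J.

W ≈ 6.90 kJ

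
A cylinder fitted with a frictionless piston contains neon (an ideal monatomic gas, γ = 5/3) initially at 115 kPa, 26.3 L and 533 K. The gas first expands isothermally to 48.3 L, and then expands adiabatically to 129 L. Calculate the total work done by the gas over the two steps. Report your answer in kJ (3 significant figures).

W_total ≈ 4.02 kJ

Step 1 (isothermal): W = P₁V₁ ln(V₂/V₁) = (3024) ln(48.3/26.3) = 1838 J.
After step 1: P = 62.62 kPa, V = 48.3 L, T = 533 K.
Step 2 (adiabatic): W = (P₁V₁ − P₂V₂)/(γ−1) = (3024 − 1571)/0.667 = 2180 J.
W_total = 1838 + 2180 = 4018 J.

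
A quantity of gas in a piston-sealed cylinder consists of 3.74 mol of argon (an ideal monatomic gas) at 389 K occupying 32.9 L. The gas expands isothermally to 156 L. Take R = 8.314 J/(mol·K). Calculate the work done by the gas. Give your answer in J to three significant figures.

W ≈ 18800 J

Isothermal: W = nRT ln(V₂/V₁).
W = (3.74)(8.314)(389) × ln(156/32.9)
  = 12096 × 1.556
W_by_gas = 18826 J.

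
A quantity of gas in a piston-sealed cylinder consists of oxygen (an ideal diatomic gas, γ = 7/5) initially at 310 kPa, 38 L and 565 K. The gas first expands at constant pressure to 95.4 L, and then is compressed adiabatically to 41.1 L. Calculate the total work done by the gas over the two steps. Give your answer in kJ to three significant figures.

Step 1 (isobaric): W = PΔV = (310 kPa)(95.4 − 38 L) = 17794 J.
After step 1: P = 310 kPa, V = 95.4 L, T = 1418 K.
Step 2 (adiabatic): W = (P₁V₁ − P₂V₂)/(γ−1) = (29574 − 41418)/0.4 = -29611 J.
W_total = 17794 − 29611 = -11817 J.

W_total ≈ -11.8 kJ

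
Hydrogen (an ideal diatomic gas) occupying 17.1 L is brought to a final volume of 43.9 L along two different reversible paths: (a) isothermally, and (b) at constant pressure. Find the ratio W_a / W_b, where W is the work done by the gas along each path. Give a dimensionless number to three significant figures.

Path (a) isothermal: W = P₁V₁ ln(V₂/V₁) → W_a/(P₁V₁) = 0.9428.
Path (b) isobaric: W = P₁(V₂ − V₁) → W_b/(P₁V₁) = 1.567.
W_a / W_b = 0.9428 / 1.567 = 0.6016.

W_a / W_b ≈ 0.602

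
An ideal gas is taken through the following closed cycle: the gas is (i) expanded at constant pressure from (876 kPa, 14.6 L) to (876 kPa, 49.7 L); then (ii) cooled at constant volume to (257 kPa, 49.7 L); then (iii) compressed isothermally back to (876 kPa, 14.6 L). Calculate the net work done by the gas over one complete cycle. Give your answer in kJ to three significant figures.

W_net ≈ 15.1 kJ

Leg (i): W = PΔV = (876)(49.7 − 14.6) = 30748 J.
Leg (ii): W = 0.
Leg (iii): W = PᵢVᵢ ln(V_f/Vᵢ) = (12773) ln(14.6/49.7) = -15647 J.
W_net = 30748 − 15647 = 15101 J.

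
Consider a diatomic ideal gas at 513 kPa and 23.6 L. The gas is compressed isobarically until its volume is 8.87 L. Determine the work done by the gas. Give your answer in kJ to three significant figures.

W ≈ -7.56 kJ

Isobaric: W = P ΔV.
W = (513 kPa)(8.87 − 23.6 L) = (513)(-14.73) = -7556 J.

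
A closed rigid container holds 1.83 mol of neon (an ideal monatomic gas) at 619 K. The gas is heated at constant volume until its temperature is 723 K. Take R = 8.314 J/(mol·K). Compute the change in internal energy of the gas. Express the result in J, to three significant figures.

ΔU ≈ 2370 J

Constant volume ⇒ W = 0, so Q = ΔU = nCᵥΔT with Cᵥ = 3R/2 = 12.47 J/(mol·K).
ΔU = (1.83)(12.47)(723 − 619) = 2373 J.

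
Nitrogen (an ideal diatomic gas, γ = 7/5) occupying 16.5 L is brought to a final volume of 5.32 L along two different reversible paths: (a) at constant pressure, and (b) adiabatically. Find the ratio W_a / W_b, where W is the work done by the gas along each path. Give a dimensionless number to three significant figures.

Path (a) isobaric: W = P₁(V₂ − V₁) → W_a/(P₁V₁) = -0.6776.
Path (b) adiabatic: W = P₁V₁(1 − (V₁/V₂)^(γ−1))/(γ−1) → W_b/(P₁V₁) = -1.432.
W_a / W_b = -0.6776 / -1.432 = 0.4733.

W_a / W_b ≈ 0.473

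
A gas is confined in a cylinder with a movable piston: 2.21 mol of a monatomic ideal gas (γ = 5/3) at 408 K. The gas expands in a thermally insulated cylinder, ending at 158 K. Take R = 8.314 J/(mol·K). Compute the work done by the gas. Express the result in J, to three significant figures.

W ≈ 6890 J

Adiabatic ⇒ Q = 0, so W_by = −ΔU = nCᵥ(T₁ − T₂).
Cᵥ = 3R/2 = 12.47 J/(mol·K).
W = (2.21)(12.47)(408 − 158) = 6890 J.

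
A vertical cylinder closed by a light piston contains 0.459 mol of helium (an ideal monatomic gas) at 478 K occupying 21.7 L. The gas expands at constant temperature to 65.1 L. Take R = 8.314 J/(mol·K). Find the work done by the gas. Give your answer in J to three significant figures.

Isothermal: W = nRT ln(V₂/V₁).
W = (0.459)(8.314)(478) × ln(65.1/21.7)
  = 1824 × 1.099
W_by_gas = 2004 J.

W ≈ 2000 J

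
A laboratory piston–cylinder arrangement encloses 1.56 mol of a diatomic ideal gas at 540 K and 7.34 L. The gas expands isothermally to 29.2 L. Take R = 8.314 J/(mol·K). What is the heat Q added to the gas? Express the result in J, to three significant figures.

Q ≈ 9670 J

Isothermal ⇒ ΔU = 0, so Q = W = nRT ln(V₂/V₁).
Q = (1.56)(8.314)(540) ln(29.2/7.34) = 7004 × 1.381 = 9671 J.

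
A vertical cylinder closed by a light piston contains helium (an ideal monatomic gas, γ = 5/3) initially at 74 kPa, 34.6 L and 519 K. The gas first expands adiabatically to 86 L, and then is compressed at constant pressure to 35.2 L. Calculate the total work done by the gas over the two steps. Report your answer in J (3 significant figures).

W_total ≈ 923 J

Step 1 (adiabatic): W = (P₁V₁ − P₂V₂)/(γ−1) = (2560 − 1395)/0.667 = 1748 J.
After step 1: P = 16.23 kPa, V = 86 L, T = 282.8 K.
Step 2 (isobaric): W = PΔV = (16.23 kPa)(35.2 − 86 L) = -824.2 J.
W_total = 1748 − 824.2 = 923.3 J.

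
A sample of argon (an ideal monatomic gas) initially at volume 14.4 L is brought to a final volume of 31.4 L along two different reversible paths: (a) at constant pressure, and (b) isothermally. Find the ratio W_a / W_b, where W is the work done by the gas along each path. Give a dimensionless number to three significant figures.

Path (a) isobaric: W = P₁(V₂ − V₁) → W_a/(P₁V₁) = 1.181.
Path (b) isothermal: W = P₁V₁ ln(V₂/V₁) → W_b/(P₁V₁) = 0.7796.
W_a / W_b = 1.181 / 0.7796 = 1.514.

W_a / W_b ≈ 1.51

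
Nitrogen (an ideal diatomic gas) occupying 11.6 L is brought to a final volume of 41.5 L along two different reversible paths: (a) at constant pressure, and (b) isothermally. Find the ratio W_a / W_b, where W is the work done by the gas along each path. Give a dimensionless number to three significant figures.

W_a / W_b ≈ 2.02

Path (a) isobaric: W = P₁(V₂ − V₁) → W_a/(P₁V₁) = 2.578.
Path (b) isothermal: W = P₁V₁ ln(V₂/V₁) → W_b/(P₁V₁) = 1.275.
W_a / W_b = 2.578 / 1.275 = 2.022.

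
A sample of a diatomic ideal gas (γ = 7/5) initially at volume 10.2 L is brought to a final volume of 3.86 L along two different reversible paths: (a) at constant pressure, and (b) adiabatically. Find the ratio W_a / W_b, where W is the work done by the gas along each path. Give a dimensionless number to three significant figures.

Path (a) isobaric: W = P₁(V₂ − V₁) → W_a/(P₁V₁) = -0.6216.
Path (b) adiabatic: W = P₁V₁(1 − (V₁/V₂)^(γ−1))/(γ−1) → W_b/(P₁V₁) = -1.188.
W_a / W_b = -0.6216 / -1.188 = 0.5234.

W_a / W_b ≈ 0.523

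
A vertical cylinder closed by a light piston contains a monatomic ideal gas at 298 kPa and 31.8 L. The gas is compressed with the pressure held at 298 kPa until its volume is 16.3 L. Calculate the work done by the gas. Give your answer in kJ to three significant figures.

W ≈ -4.62 kJ

Isobaric: W = P ΔV.
W = (298 kPa)(16.3 − 31.8 L) = (298)(-15.5) = -4619 J.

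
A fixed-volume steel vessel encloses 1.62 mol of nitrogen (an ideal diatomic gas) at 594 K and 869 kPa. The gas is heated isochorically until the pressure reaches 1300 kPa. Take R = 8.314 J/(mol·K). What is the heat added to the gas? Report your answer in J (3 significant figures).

Q ≈ 9920 J

Constant volume ⇒ W = 0, so Q = ΔU = nCᵥΔT with Cᵥ = 5R/2 = 20.79 J/(mol·K).
At constant V, T₂/T₁ = P₂/P₁ ⇒ ΔT = T₁(P₂/P₁ − 1) = 594·(1300/869 − 1) = 294.6 K.
ΔU = (1.62)(20.79)(294.6) = 9920 J.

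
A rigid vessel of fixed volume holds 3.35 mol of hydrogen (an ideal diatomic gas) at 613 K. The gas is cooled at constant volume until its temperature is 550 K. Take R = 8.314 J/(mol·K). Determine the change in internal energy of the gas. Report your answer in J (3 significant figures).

ΔU ≈ -4390 J

Constant volume ⇒ W = 0, so Q = ΔU = nCᵥΔT with Cᵥ = 5R/2 = 20.79 J/(mol·K).
ΔU = (3.35)(20.79)(550 − 613) = -4387 J.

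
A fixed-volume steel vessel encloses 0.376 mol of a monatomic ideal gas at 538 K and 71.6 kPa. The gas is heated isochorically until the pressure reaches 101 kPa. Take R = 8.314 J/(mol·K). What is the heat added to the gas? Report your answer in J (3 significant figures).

Constant volume ⇒ W = 0, so Q = ΔU = nCᵥΔT with Cᵥ = 3R/2 = 12.47 J/(mol·K).
At constant V, T₂/T₁ = P₂/P₁ ⇒ ΔT = T₁(P₂/P₁ − 1) = 538·(101/71.6 − 1) = 220.9 K.
ΔU = (0.376)(12.47)(220.9) = 1036 J.

Q ≈ 1040 J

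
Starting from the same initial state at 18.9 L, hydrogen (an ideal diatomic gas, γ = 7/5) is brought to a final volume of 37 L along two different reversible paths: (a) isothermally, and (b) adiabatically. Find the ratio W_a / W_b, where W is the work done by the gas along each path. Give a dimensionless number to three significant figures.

Path (a) isothermal: W = P₁V₁ ln(V₂/V₁) → W_a/(P₁V₁) = 0.6718.
Path (b) adiabatic: W = P₁V₁(1 − (V₁/V₂)^(γ−1))/(γ−1) → W_b/(P₁V₁) = 0.5891.
W_a / W_b = 0.6718 / 0.5891 = 1.14.

W_a / W_b ≈ 1.14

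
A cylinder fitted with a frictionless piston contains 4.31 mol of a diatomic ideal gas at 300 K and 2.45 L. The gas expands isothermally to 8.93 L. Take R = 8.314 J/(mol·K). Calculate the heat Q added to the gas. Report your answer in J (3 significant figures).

Q ≈ 13900 J

Isothermal ⇒ ΔU = 0, so Q = W = nRT ln(V₂/V₁).
Q = (4.31)(8.314)(300) ln(8.93/2.45) = 10750 × 1.293 = 13903 J.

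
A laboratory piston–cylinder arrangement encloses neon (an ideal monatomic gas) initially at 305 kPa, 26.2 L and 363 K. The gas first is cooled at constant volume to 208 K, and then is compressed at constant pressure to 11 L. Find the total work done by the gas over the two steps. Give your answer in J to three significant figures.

Step 1 (isochoric): W = 0 (constant volume).
After step 1: P = 174.8 kPa (V unchanged).
Step 2 (isobaric): W = PΔV = (174.8 kPa)(11 − 26.2 L) = -2656 J.
W_total = 0 − 2656 = -2656 J.

W_total ≈ -2660 J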